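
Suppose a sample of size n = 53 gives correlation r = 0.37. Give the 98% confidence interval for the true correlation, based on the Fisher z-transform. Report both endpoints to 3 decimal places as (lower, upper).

(0.059, 0.615)

z_r = atanh(0.37) = 0.388423;  SE = 1/√(n−3) = 1/√50 = 0.141421
z-limits: 0.388423 ± 2.326·0.141421 = 0.388423 ± 0.328945 = [0.059478, 0.717368]
ρ-limits: (tanh 0.059478, tanh 0.717368) = (0.059, 0.615)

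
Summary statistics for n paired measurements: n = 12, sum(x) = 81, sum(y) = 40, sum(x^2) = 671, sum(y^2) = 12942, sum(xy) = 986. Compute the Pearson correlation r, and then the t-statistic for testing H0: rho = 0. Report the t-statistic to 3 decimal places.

2.180

S_xy = nΣxy − ΣxΣy = 12·986 − 81·40 = 11832 − 3240 = 8592
S_xx = nΣx² − (Σx)² = 12·671 − 81² = 8052 − 6561 = 1491
S_yy = nΣy² − (Σy)² = 12·12942 − 40² = 155304 − 1600 = 153704
r = S_xy / √(S_xx·S_yy) = 8592 / √(1491·153704) = 8592 / √229172664 = 8592 / 15138.4499 = 0.5676
t = r·√(n−2)/√(1−r²) = 0.5676·√10 / √(1−0.322170) = 1.794909 / 0.823304 = 2.180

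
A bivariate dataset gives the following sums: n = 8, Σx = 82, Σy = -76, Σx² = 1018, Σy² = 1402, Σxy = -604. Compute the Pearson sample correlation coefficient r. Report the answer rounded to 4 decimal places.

0.5037

Numerator: nΣxy − (Σx)(Σy) = 8·(-604) − (82)(-76) = 1400
Denominator: √[(nΣx²−(Σx)²)(nΣy²−(Σy)²)]
  nΣx²−(Σx)² = 8·1018 − 6724 = 1420;  nΣy²−(Σy)² = 8·1402 − 5776 = 5440
  √(1420·5440) = √7724800 = 2779.3524
r = 1400 / 2779.3524 = 0.5037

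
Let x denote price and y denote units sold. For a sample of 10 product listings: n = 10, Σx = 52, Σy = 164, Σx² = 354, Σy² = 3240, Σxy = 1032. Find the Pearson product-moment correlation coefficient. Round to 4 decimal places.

Numerator: nΣxy − (Σx)(Σy) = 10·1032 − (52)(164) = 1792
Denominator: √[(nΣx²−(Σx)²)(nΣy²−(Σy)²)]
  nΣx²−(Σx)² = 10·354 − 2704 = 836;  nΣy²−(Σy)² = 10·3240 − 26896 = 5504
  √(836·5504) = √4601344 = 2145.0744
r = 1792 / 2145.0744 = 0.8354

0.8354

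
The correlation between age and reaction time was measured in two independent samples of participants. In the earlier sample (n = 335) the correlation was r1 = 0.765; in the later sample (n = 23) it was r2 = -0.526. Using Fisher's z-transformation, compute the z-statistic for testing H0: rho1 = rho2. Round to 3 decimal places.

6.918

z1 = atanh(0.765) = 1.008160,  z2 = atanh(-0.526) = -0.584599
SE = √(1/(n1−3) + 1/(n2−3)) = √(1/332 + 1/20) = √(0.0030120 + 0.0500000) = √0.0530120 = 0.230243
z = (z1 − z2)/SE = (1.008160 − (-0.584599)) / 0.230243 = 1.592759 / 0.230243 = 6.918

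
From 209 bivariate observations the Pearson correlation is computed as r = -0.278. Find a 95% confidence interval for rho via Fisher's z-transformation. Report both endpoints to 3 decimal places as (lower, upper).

z_r = atanh(-0.278) = -0.285513;  SE = 1/√(n−3) = 1/√206 = 0.069673
z-limits: -0.285513 ± 1.960·0.069673 = -0.285513 ± 0.136559 = [-0.422072, -0.148954]
ρ-limits: (tanh -0.422072, tanh -0.148954) = (-0.399, -0.148)

(-0.399, -0.148)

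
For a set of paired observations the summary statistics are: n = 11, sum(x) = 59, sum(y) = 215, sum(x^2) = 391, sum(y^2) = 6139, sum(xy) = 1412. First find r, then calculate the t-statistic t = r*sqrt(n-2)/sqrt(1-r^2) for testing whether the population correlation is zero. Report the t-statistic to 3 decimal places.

2.791

S_xy = nΣxy − ΣxΣy = 11·1412 − 59·215 = 15532 − 12685 = 2847
S_xx = nΣx² − (Σx)² = 11·391 − 59² = 4301 − 3481 = 820
S_yy = nΣy² − (Σy)² = 11·6139 − 215² = 67529 − 46225 = 21304
r = S_xy / √(S_xx·S_yy) = 2847 / √(820·21304) = 2847 / √17469280 = 2847 / 4179.6268 = 0.6812
t = r·√(n−2)/√(1−r²) = 0.6812·√9 / √(1−0.464033) = 2.043600 / 0.732098 = 2.791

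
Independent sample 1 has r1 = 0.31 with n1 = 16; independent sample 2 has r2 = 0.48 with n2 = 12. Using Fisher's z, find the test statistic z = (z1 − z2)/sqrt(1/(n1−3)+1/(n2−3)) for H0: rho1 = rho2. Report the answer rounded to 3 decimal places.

-0.467

Fisher z-transforms: z1 = atanh(0.31) = 0.320545, z2 = atanh(0.48) = 0.522984; difference d = -0.202439
Var(d) = 1/13 + 1/9 = 0.0769231 + 0.1111111 = 0.1880342
z = d/√Var(d) = -0.202439 / √0.1880342 = -0.202439 / 0.433629 = -0.467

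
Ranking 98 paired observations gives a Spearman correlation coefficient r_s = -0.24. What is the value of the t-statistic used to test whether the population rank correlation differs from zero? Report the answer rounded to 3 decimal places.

-2.422

1 − r_s² = 1 − 0.0576 = 0.9424;  √(1−r_s²) = 0.970773
√(n−2) = √96 = 9.797959
t = r_s·√(n−2)/√(1−r_s²) = -0.24 · 9.797959 / 0.970773 = -2.422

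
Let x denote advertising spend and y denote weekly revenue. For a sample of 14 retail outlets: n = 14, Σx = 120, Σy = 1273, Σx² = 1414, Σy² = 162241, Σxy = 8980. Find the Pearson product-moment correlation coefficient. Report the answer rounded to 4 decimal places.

-0.4563

S_xy = nΣxy − ΣxΣy = 14·8980 − 120·1273 = 125720 − 152760 = -27040
S_xx = nΣx² − (Σx)² = 14·1414 − 120² = 19796 − 14400 = 5396
S_yy = nΣy² − (Σy)² = 14·162241 − 1273² = 2271374 − 1620529 = 650845
r = S_xy / √(S_xx·S_yy) = -27040 / √(5396·650845) = -27040 / √3511959620 = -27040 / 59261.7889 = -0.4563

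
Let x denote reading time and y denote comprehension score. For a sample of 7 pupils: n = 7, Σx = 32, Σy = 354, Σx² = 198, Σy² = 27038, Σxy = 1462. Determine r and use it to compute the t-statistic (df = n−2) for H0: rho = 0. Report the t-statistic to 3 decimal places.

-0.522

Numerator: nΣxy − (Σx)(Σy) = 7·1462 − (32)(354) = -1094
Denominator: √[(nΣx²−(Σx)²)(nΣy²−(Σy)²)]
  nΣx²−(Σx)² = 7·198 − 1024 = 362;  nΣy²−(Σy)² = 7·27038 − 125316 = 63950
  √(362·63950) = √23149900 = 4811.4343
r = -1094 / 4811.4343 = -0.2274
t = r·√(n−2)/√(1−r²) = -0.2274·√5 / √(1−0.051711) = -0.508482 / 0.973801 = -0.522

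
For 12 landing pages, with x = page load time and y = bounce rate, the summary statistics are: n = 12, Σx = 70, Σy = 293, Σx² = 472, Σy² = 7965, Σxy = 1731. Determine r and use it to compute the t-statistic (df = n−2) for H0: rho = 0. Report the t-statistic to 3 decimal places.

0.305

Numerator: nΣxy − (Σx)(Σy) = 12·1731 − (70)(293) = 262
Denominator: √[(nΣx²−(Σx)²)(nΣy²−(Σy)²)]
  nΣx²−(Σx)² = 12·472 − 4900 = 764;  nΣy²−(Σy)² = 12·7965 − 85849 = 9731
  √(764·9731) = √7434484 = 2726.6250
r = 262 / 2726.6250 = 0.0961
t = r·√(n−2)/√(1−r²) = 0.0961·√10 / √(1−0.009235) = 0.303895 / 0.995372 = 0.305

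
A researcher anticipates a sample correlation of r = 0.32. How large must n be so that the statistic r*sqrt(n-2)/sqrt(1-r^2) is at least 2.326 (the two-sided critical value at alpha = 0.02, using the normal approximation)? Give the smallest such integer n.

50

Need r·√(n−2)/√(1−r²) ≥ 2.326
√(n−2) ≥ 2.326·√(1−0.1024) / 0.32 = 2.326·0.947418 / 0.32 = 6.8865
n−2 ≥ 47.4239  ⇒  n ≥ 49.4239
Smallest integer n = 50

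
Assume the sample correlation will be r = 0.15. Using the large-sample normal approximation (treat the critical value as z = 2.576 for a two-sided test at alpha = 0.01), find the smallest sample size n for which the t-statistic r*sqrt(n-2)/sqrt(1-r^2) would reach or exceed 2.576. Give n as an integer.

291

Need r·√(n−2)/√(1−r²) ≥ 2.576
√(n−2) ≥ 2.576·√(1−0.0225) / 0.15 = 2.576·0.988686 / 0.15 = 16.9790
n−2 ≥ 288.2864  ⇒  n ≥ 290.2864
Smallest integer n = 291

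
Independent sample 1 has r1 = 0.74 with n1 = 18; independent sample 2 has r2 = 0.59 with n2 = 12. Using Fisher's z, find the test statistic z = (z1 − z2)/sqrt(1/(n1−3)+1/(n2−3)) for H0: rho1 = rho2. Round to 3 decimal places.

0.647

Fisher z-transforms: z1 = atanh(0.74) = 0.950479, z2 = atanh(0.59) = 0.677666; difference d = 0.272813
Var(d) = 1/15 + 1/9 = 0.0666667 + 0.1111111 = 0.1777778
z = d/√Var(d) = 0.272813 / √0.1777778 = 0.272813 / 0.421637 = 0.647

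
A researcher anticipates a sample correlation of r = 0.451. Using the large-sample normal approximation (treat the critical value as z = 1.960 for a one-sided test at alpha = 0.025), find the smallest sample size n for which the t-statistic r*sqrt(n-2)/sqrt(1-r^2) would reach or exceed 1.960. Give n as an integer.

18

r√(n−2)/√(1−r²) ≥ 1.960  ⇔  n−2 ≥ (1.960)²·(1−r²)/r²
(1−r²)/r² = (1−0.203401)/0.203401 = 3.9164
n ≥ 2 + 3.8416·3.9164 = 2 + 15.0452 = 17.0452
⌈17.0452⌉ = 18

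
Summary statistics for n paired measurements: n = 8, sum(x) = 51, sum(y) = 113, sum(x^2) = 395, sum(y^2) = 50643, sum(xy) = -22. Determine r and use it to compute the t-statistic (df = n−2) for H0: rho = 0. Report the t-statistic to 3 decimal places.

Numerator: nΣxy − (Σx)(Σy) = 8·(-22) − (51)(113) = -5939
Denominator: √[(nΣx²−(Σx)²)(nΣy²−(Σy)²)]
  nΣx²−(Σx)² = 8·395 − 2601 = 559;  nΣy²−(Σy)² = 8·50643 − 12769 = 392375
  √(559·392375) = √219337625 = 14810.0515
r = -5939 / 14810.0515 = -0.4010
t = r·√(n−2)/√(1−r²) = -0.4010·√6 / √(1−0.160801) = -0.982245 / 0.916078 = -1.072

-1.072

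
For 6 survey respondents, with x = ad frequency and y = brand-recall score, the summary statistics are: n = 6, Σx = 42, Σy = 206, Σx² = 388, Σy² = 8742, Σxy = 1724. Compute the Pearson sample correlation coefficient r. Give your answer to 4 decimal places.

S_xy = nΣxy − ΣxΣy = 6·1724 − 42·206 = 10344 − 8652 = 1692
S_xx = nΣx² − (Σx)² = 6·388 − 42² = 2328 − 1764 = 564
S_yy = nΣy² − (Σy)² = 6·8742 − 206² = 52452 − 42436 = 10016
r = S_xy / √(S_xx·S_yy) = 1692 / √(564·10016) = 1692 / √5649024 = 1692 / 2376.7676 = 0.7119

0.7119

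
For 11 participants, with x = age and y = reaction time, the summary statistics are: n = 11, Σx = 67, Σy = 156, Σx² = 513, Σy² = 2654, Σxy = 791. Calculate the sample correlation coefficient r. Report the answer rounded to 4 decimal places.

Numerator: nΣxy − (Σx)(Σy) = 11·791 − (67)(156) = -1751
Denominator: √[(nΣx²−(Σx)²)(nΣy²−(Σy)²)]
  nΣx²−(Σx)² = 11·513 − 4489 = 1154;  nΣy²−(Σy)² = 11·2654 − 24336 = 4858
  √(1154·4858) = √5606132 = 2367.7272
r = -1751 / 2367.7272 = -0.7395

-0.7395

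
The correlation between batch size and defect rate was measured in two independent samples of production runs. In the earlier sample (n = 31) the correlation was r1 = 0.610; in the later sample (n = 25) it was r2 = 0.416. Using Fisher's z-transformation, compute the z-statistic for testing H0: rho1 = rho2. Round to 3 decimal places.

0.934

z1 = atanh(0.610) = 0.708921,  z2 = atanh(0.416) = 0.442845
SE = √(1/(n1−3) + 1/(n2−3)) = √(1/28 + 1/22) = √(0.0357143 + 0.0454545) = √0.0811688 = 0.284901
z = (z1 − z2)/SE = (0.708921 − 0.442845) / 0.284901 = 0.266076 / 0.284901 = 0.934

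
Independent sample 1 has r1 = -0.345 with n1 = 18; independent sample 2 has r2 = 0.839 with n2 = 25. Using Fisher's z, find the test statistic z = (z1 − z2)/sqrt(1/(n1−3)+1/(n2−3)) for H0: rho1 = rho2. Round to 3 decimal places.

Fisher z-transforms: z1 = atanh(-0.345) = -0.359757, z2 = atanh(0.839) = 1.217786; difference d = -1.577543
Var(d) = 1/15 + 1/22 = 0.0666667 + 0.0454545 = 0.1121212
z = d/√Var(d) = -1.577543 / √0.1121212 = -1.577543 / 0.334845 = -4.711

-4.711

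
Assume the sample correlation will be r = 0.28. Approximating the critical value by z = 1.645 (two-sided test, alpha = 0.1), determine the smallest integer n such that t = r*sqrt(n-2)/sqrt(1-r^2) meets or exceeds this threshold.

r√(n−2)/√(1−r²) ≥ 1.645  ⇔  n−2 ≥ (1.645)²·(1−r²)/r²
(1−r²)/r² = (1−0.0784)/0.0784 = 11.7551
n ≥ 2 + 2.706025·11.7551 = 2 + 31.8096 = 33.8096
⌈33.8096⌉ = 34

34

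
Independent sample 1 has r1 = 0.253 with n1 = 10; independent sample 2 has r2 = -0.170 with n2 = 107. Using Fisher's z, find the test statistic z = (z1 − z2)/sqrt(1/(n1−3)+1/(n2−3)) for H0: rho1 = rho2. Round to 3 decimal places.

Fisher z-transforms: z1 = atanh(0.253) = 0.258615, z2 = atanh(-0.170) = -0.171667; difference d = 0.430282
Var(d) = 1/7 + 1/104 = 0.1428571 + 0.0096154 = 0.1524725
z = d/√Var(d) = 0.430282 / √0.1524725 = 0.430282 / 0.390477 = 1.102

1.102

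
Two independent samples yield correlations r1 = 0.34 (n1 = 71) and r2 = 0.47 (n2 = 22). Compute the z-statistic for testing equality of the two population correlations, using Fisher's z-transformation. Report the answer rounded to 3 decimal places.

z1 = atanh(0.34) = 0.354093,  z2 = atanh(0.47) = 0.510070
SE = √(1/(n1−3) + 1/(n2−3)) = √(1/68 + 1/19) = √(0.0147059 + 0.0526316) = √0.0673375 = 0.259495
z = (z1 − z2)/SE = (0.354093 − 0.510070) / 0.259495 = -0.155977 / 0.259495 = -0.601

-0.601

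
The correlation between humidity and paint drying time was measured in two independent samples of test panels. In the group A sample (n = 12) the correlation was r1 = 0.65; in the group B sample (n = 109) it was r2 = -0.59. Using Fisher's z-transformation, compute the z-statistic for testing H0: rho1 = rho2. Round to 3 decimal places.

Fisher z-transforms: z1 = atanh(0.65) = 0.775299, z2 = atanh(-0.59) = -0.677666; difference d = 1.452965
Var(d) = 1/9 + 1/106 = 0.1111111 + 0.0094340 = 0.1205451
z = d/√Var(d) = 1.452965 / √0.1205451 = 1.452965 / 0.347196 = 4.185

4.185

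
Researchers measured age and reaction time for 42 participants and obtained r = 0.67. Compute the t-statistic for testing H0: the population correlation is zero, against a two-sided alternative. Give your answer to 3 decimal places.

5.708

1 − r² = 1 − 0.4489 = 0.5511;  √(1−r²) = 0.742361
√(n−2) = √40 = 6.324555
t = r·√(n−2)/√(1−r²) = 0.67 · 6.324555 / 0.742361 = 5.708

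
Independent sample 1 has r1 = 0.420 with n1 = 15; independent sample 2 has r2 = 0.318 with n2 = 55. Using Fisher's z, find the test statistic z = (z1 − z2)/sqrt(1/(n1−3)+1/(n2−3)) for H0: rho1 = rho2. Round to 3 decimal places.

Fisher z-transforms: z1 = atanh(0.420) = 0.447692, z2 = atanh(0.318) = 0.329421; difference d = 0.118271
Var(d) = 1/12 + 1/52 = 0.0833333 + 0.0192308 = 0.1025641
z = d/√Var(d) = 0.118271 / √0.1025641 = 0.118271 / 0.320256 = 0.369

0.369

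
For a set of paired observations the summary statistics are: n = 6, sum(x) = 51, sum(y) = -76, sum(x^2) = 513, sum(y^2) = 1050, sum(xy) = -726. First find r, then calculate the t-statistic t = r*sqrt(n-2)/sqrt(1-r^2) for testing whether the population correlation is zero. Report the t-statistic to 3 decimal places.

-6.866

S_xy = nΣxy − ΣxΣy = 6·(-726) − 51·(-76) = -4356 − (-3876) = -480
S_xx = nΣx² − (Σx)² = 6·513 − 51² = 3078 − 2601 = 477
S_yy = nΣy² − (Σy)² = 6·1050 − (-76)² = 6300 − 5776 = 524
r = S_xy / √(S_xx·S_yy) = -480 / √(477·524) = -480 / √249948 = -480 / 499.9480 = -0.9601
t = r·√(n−2)/√(1−r²) = -0.9601·√4 / √(1−0.921792) = -1.920200 / 0.279657 = -6.866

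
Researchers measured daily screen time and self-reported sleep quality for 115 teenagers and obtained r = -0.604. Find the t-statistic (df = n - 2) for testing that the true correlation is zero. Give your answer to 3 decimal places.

t = r·√(n−2) / √(1−r²) with r = -0.604, n = 115
  = -0.604·√113 / √(1 − 0.364816)
  = -0.604·10.630146 / 0.796984
  = -6.420608 / 0.796984 = -8.056

-8.056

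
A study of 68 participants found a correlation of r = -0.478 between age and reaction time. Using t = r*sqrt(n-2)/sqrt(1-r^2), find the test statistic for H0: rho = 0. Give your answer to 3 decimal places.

t = r·√(n−2) / √(1−r²) with r = -0.478, n = 68
  = -0.478·√66 / √(1 − 0.228484)
  = -0.478·8.124038 / 0.878360
  = -3.883290 / 0.878360 = -4.421

-4.421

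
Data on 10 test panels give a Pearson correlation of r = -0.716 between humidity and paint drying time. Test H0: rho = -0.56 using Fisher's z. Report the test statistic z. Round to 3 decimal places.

z_r = atanh(-0.716) = -0.899389,  z_0 = atanh(-0.56) = -0.632833
SE = 1/√(n−3) = 1/√7 = 0.377964
z = (z_r − z_0)/SE = (-0.899389 − (-0.632833)) / 0.377964 = -0.266556 / 0.377964 = -0.705

-0.705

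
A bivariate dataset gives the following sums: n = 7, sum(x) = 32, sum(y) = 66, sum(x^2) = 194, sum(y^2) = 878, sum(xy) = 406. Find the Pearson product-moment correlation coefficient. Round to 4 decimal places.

S_xy = nΣxy − ΣxΣy = 7·406 − 32·66 = 2842 − 2112 = 730
S_xx = nΣx² − (Σx)² = 7·194 − 32² = 1358 − 1024 = 334
S_yy = nΣy² − (Σy)² = 7·878 − 66² = 6146 − 4356 = 1790
r = S_xy / √(S_xx·S_yy) = 730 / √(334·1790) = 730 / √597860 = 730 / 773.2141 = 0.9441

0.9441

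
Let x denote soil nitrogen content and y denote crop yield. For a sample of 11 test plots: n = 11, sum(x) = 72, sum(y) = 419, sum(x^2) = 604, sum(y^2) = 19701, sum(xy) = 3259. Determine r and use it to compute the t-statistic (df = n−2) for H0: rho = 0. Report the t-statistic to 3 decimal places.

3.232

Numerator: nΣxy − (Σx)(Σy) = 11·3259 − (72)(419) = 5681
Denominator: √[(nΣx²−(Σx)²)(nΣy²−(Σy)²)]
  nΣx²−(Σx)² = 11·604 − 5184 = 1460;  nΣy²−(Σy)² = 11·19701 − 175561 = 41150
  √(1460·41150) = √60079000 = 7751.0644
r = 5681 / 7751.0644 = 0.7329
t = r·√(n−2)/√(1−r²) = 0.7329·√9 / √(1−0.537142) = 2.198700 / 0.680337 = 3.232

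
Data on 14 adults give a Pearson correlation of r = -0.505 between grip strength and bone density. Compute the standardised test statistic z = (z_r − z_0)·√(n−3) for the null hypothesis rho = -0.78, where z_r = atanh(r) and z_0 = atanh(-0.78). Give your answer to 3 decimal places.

z_r = atanh(-0.505) = -0.555995,  z_0 = atanh(-0.78) = -1.045371
SE = 1/√(n−3) = 1/√11 = 0.301511
z = (z_r − z_0)/SE = (-0.555995 − (-1.045371)) / 0.301511 = 0.489376 / 0.301511 = 1.623

1.623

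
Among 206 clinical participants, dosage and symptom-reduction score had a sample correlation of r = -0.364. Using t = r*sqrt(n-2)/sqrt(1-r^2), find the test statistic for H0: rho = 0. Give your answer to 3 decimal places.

-5.582

t = r·√(n−2) / √(1−r²) with r = -0.364, n = 206
  = -0.364·√204 / √(1 − 0.132496)
  = -0.364·14.282857 / 0.931399
  = -5.198960 / 0.931399 = -5.582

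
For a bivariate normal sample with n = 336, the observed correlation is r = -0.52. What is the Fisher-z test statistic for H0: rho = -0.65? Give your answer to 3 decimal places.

3.631

Fisher z: atanh(-0.52) = -0.576340, atanh(-0.65) = -0.775299
z = (z_r − z_0)·√(n−3) = (-0.576340 − (-0.775299))·√333 = 0.198959 · 18.248288 = 3.631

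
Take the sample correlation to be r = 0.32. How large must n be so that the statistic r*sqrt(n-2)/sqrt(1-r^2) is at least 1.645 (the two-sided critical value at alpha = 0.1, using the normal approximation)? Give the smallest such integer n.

26

Need r·√(n−2)/√(1−r²) ≥ 1.645
√(n−2) ≥ 1.645·√(1−0.1024) / 0.32 = 1.645·0.947418 / 0.32 = 4.8703
n−2 ≥ 23.7198  ⇒  n ≥ 25.7198
Smallest integer n = 26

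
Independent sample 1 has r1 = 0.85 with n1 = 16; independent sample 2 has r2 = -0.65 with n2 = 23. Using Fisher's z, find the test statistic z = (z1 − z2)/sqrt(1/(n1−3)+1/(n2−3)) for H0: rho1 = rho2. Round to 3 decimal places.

5.702

z1 = atanh(0.85) = 1.256153,  z2 = atanh(-0.65) = -0.775299
SE = √(1/(n1−3) + 1/(n2−3)) = √(1/13 + 1/20) = √(0.0769231 + 0.0500000) = √0.1269231 = 0.356263
z = (z1 − z2)/SE = (1.256153 − (-0.775299)) / 0.356263 = 2.031452 / 0.356263 = 5.702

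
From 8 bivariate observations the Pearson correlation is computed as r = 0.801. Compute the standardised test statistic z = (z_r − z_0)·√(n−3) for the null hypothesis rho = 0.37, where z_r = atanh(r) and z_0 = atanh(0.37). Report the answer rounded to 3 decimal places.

1.594

z_r = atanh(0.801) = 1.101396,  z_0 = atanh(0.37) = 0.388423
SE = 1/√(n−3) = 1/√5 = 0.447214
z = (z_r − z_0)/SE = (1.101396 − 0.388423) / 0.447214 = 0.712973 / 0.447214 = 1.594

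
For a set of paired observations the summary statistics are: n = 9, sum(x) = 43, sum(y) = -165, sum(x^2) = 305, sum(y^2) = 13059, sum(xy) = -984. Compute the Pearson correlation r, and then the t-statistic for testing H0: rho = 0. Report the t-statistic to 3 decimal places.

S_xy = nΣxy − ΣxΣy = 9·(-984) − 43·(-165) = -8856 − (-7095) = -1761
S_xx = nΣx² − (Σx)² = 9·305 − 43² = 2745 − 1849 = 896
S_yy = nΣy² − (Σy)² = 9·13059 − (-165)² = 117531 − 27225 = 90306
r = S_xy / √(S_xx·S_yy) = -1761 / √(896·90306) = -1761 / √80914176 = -1761 / 8995.2307 = -0.1958
t = r·√(n−2)/√(1−r²) = -0.1958·√7 / √(1−0.038338) = -0.518038 / 0.980644 = -0.528

-0.528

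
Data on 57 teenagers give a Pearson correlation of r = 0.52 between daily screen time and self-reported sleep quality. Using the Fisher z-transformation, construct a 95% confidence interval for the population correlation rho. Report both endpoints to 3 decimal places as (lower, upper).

Fisher z: z_r = atanh(r) = ½·ln((1+0.52)/(1−0.52)) = 0.576340
SE(z) = 1/√(n−3) = 1/√54 = 0.136083
95% ⇒ z* = 1.960; margin = 1.960·0.136083 = 0.266723
CI on z-scale: (0.309617, 0.843063)
Back-transform: tanh(0.309617) = 0.300089, tanh(0.843063) = 0.687428

(0.300, 0.687)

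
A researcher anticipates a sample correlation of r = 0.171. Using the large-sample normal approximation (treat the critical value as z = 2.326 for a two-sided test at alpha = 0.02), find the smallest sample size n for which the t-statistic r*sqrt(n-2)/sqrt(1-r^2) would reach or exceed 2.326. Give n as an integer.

r√(n−2)/√(1−r²) ≥ 2.326  ⇔  n−2 ≥ (2.326)²·(1−r²)/r²
(1−r²)/r² = (1−0.029241)/0.029241 = 33.1986
n ≥ 2 + 5.410276·33.1986 = 2 + 179.6136 = 181.6136
⌈181.6136⌉ = 182

182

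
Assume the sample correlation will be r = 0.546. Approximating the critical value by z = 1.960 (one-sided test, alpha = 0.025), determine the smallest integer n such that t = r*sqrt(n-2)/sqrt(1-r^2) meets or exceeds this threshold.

Need r·√(n−2)/√(1−r²) ≥ 1.960
√(n−2) ≥ 1.960·√(1−0.298116) / 0.546 = 1.960·0.837785 / 0.546 = 3.0074
n−2 ≥ 9.0445  ⇒  n ≥ 11.0445
Smallest integer n = 12

12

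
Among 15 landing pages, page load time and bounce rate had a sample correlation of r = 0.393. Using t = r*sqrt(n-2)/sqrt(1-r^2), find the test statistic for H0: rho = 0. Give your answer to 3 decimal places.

1 − r² = 1 − 0.154449 = 0.845551;  √(1−r²) = 0.919538
√(n−2) = √13 = 3.605551
t = r·√(n−2)/√(1−r²) = 0.393 · 3.605551 / 0.919538 = 1.541

1.541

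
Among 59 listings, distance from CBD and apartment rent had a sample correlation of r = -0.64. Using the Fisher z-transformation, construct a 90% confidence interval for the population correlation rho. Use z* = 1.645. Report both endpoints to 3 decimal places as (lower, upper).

(-0.752, -0.492)

Fisher z: z_r = atanh(r) = ½·ln((1+(-0.64))/(1−(-0.64))) = -0.758174
SE(z) = 1/√(n−3) = 1/√56 = 0.133631
90% ⇒ z* = 1.645; margin = 1.645·0.133631 = 0.219823
CI on z-scale: (-0.977997, -0.538351)
Back-transform: tanh(-0.977997) = -0.752198, tanh(-0.538351) = -0.491739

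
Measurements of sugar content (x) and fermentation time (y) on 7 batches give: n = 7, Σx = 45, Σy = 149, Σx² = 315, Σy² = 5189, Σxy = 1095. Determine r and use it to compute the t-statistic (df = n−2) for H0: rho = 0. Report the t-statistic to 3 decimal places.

S_xy = nΣxy − ΣxΣy = 7·1095 − 45·149 = 7665 − 6705 = 960
S_xx = nΣx² − (Σx)² = 7·315 − 45² = 2205 − 2025 = 180
S_yy = nΣy² − (Σy)² = 7·5189 − 149² = 36323 − 22201 = 14122
r = S_xy / √(S_xx·S_yy) = 960 / √(180·14122) = 960 / √2541960 = 960 / 1594.3525 = 0.6021
t = r·√(n−2)/√(1−r²) = 0.6021·√5 / √(1−0.362524) = 1.346337 / 0.798421 = 1.686

1.686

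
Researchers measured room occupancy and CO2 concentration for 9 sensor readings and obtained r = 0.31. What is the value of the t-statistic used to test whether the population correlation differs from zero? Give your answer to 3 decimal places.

t = r·√(n−2) / √(1−r²) with r = 0.31, n = 9
  = 0.31·√7 / √(1 − 0.0961)
  = 0.31·2.645751 / 0.950737
  = 0.820183 / 0.950737 = 0.863

0.863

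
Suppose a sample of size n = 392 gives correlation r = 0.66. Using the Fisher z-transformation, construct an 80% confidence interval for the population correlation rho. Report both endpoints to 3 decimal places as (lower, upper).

Fisher z: z_r = atanh(r) = ½·ln((1+0.66)/(1−0.66)) = 0.792814
SE(z) = 1/√(n−3) = 1/√389 = 0.050702
80% ⇒ z* = 1.282; margin = 1.282·0.050702 = 0.065000
CI on z-scale: (0.727814, 0.857814)
Back-transform: tanh(0.727814) = 0.621726, tanh(0.857814) = 0.695130

(0.622, 0.695)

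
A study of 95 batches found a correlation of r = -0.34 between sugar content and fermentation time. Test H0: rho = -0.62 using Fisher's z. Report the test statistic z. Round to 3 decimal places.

3.558

Fisher z: atanh(-0.34) = -0.354093, atanh(-0.62) = -0.725005
z = (z_r − z_0)·√(n−3) = (-0.354093 − (-0.725005))·√92 = 0.370912 · 9.591663 = 3.558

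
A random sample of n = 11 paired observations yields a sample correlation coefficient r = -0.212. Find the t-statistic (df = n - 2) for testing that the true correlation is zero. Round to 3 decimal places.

-0.651

t = r·√(n−2) / √(1−r²) with r = -0.212, n = 11
  = -0.212·√9 / √(1 − 0.044944)
  = -0.212·3.000000 / 0.977270
  = -0.636000 / 0.977270 = -0.651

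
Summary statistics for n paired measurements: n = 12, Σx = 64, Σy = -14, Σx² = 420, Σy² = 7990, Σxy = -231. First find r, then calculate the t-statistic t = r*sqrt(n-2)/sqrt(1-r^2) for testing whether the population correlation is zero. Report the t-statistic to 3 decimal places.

-0.637

Numerator: nΣxy − (Σx)(Σy) = 12·(-231) − (64)(-14) = -1876
Denominator: √[(nΣx²−(Σx)²)(nΣy²−(Σy)²)]
  nΣx²−(Σx)² = 12·420 − 4096 = 944;  nΣy²−(Σy)² = 12·7990 − 196 = 95684
  √(944·95684) = √90325696 = 9503.9832
r = -1876 / 9503.9832 = -0.1974
t = r·√(n−2)/√(1−r²) = -0.1974·√10 / √(1−0.038967) = -0.624234 / 0.980323 = -0.637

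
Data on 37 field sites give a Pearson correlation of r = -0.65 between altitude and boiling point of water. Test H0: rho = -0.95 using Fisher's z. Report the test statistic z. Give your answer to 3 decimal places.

z_r = atanh(-0.65) = -0.775299,  z_0 = atanh(-0.95) = -1.831781
SE = 1/√(n−3) = 1/√34 = 0.171499
z = (z_r − z_0)/SE = (-0.775299 − (-1.831781)) / 0.171499 = 1.056482 / 0.171499 = 6.160

6.160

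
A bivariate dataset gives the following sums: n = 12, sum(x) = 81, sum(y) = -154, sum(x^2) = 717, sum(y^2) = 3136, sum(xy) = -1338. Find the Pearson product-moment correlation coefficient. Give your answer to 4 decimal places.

-0.6718

Numerator: nΣxy − (Σx)(Σy) = 12·(-1338) − (81)(-154) = -3582
Denominator: √[(nΣx²−(Σx)²)(nΣy²−(Σy)²)]
  nΣx²−(Σx)² = 12·717 − 6561 = 2043;  nΣy²−(Σy)² = 12·3136 − 23716 = 13916
  √(2043·13916) = √28430388 = 5332.0154
r = -3582 / 5332.0154 = -0.6718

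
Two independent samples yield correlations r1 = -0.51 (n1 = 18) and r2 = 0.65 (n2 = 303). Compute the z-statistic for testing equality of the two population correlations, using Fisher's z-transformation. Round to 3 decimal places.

z1 = atanh(-0.51) = -0.562730,  z2 = atanh(0.65) = 0.775299
SE = √(1/(n1−3) + 1/(n2−3)) = √(1/15 + 1/300) = √(0.0666667 + 0.0033333) = √0.0700000 = 0.264575
z = (z1 − z2)/SE = (-0.562730 − 0.775299) / 0.264575 = -1.338029 / 0.264575 = -5.057

-5.057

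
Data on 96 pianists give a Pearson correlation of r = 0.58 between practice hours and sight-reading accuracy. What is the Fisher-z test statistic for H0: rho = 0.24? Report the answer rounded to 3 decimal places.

4.028

z_r = atanh(0.58) = 0.662463,  z_0 = atanh(0.24) = 0.244774
SE = 1/√(n−3) = 1/√93 = 0.103695
z = (z_r − z_0)/SE = (0.662463 − 0.244774) / 0.103695 = 0.417689 / 0.103695 = 4.028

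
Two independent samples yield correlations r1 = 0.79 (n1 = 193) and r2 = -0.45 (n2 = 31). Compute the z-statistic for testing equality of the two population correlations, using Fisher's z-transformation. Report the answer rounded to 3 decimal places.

7.687

Fisher z-transforms: z1 = atanh(0.79) = 1.071432, z2 = atanh(-0.45) = -0.484700; difference d = 1.556132
Var(d) = 1/190 + 1/28 = 0.0052632 + 0.0357143 = 0.0409775
z = d/√Var(d) = 1.556132 / √0.0409775 = 1.556132 / 0.202429 = 7.687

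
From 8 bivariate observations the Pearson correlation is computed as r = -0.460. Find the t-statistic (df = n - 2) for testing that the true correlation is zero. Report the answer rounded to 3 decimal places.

-1.269

1 − r² = 1 − 0.211600 = 0.788400;  √(1−r²) = 0.887919
√(n−2) = √6 = 2.449490
t = r·√(n−2)/√(1−r²) = -0.460 · 2.449490 / 0.887919 = -1.269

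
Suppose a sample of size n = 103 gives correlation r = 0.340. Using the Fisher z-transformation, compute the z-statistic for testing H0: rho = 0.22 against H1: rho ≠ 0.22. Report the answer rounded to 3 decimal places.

Fisher z: atanh(0.340) = 0.354093, atanh(0.22) = 0.223656
z = (z_r − z_0)·√(n−3) = (0.354093 − 0.223656)·√100 = 0.130437 · 10.000000 = 1.304

1.304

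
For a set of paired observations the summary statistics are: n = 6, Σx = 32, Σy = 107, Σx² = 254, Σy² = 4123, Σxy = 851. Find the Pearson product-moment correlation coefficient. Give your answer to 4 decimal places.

0.6525

S_xy = nΣxy − ΣxΣy = 6·851 − 32·107 = 5106 − 3424 = 1682
S_xx = nΣx² − (Σx)² = 6·254 − 32² = 1524 − 1024 = 500
S_yy = nΣy² − (Σy)² = 6·4123 − 107² = 24738 − 11449 = 13289
r = S_xy / √(S_xx·S_yy) = 1682 / √(500·13289) = 1682 / √6644500 = 1682 / 2577.6928 = 0.6525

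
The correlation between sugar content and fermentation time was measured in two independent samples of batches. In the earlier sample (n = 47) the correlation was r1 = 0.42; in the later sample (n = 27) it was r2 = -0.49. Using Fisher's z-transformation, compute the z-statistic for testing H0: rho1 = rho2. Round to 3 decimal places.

z1 = atanh(0.42) = 0.447692,  z2 = atanh(-0.49) = -0.536060
SE = √(1/(n1−3) + 1/(n2−3)) = √(1/44 + 1/24) = √(0.0227273 + 0.0416667) = √0.0643940 = 0.253760
z = (z1 − z2)/SE = (0.447692 − (-0.536060)) / 0.253760 = 0.983752 / 0.253760 = 3.877

3.877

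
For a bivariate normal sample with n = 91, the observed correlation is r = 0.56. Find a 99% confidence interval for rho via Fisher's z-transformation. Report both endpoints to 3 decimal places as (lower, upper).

Fisher z: z_r = atanh(r) = ½·ln((1+0.56)/(1−0.56)) = 0.632833
SE(z) = 1/√(n−3) = 1/√88 = 0.106600
99% ⇒ z* = 2.576; margin = 2.576·0.106600 = 0.274602
CI on z-scale: (0.358231, 0.907435)
Back-transform: tanh(0.358231) = 0.343655, tanh(0.907435) = 0.719899

(0.344, 0.720)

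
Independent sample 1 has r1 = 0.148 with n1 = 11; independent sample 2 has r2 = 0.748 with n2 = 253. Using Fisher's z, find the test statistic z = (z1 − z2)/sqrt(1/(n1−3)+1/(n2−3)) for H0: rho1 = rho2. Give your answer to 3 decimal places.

-2.281

Fisher z-transforms: z1 = atanh(0.148) = 0.149095, z2 = atanh(0.748) = 0.968399; difference d = -0.819304
Var(d) = 1/8 + 1/250 = 0.1250000 + 0.0040000 = 0.1290000
z = d/√Var(d) = -0.819304 / √0.1290000 = -0.819304 / 0.359166 = -2.281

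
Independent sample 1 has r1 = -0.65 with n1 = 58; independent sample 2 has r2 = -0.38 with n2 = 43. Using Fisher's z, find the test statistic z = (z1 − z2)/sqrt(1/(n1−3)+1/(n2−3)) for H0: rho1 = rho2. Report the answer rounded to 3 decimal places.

Fisher z-transforms: z1 = atanh(-0.65) = -0.775299, z2 = atanh(-0.38) = -0.400060; difference d = -0.375239
Var(d) = 1/55 + 1/40 = 0.0181818 + 0.0250000 = 0.0431818
z = d/√Var(d) = -0.375239 / √0.0431818 = -0.375239 / 0.207802 = -1.806

-1.806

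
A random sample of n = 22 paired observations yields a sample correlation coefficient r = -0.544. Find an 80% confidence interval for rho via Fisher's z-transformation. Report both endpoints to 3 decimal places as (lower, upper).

(-0.718, -0.306)

Fisher z: z_r = atanh(r) = ½·ln((1+(-0.544))/(1−(-0.544))) = -0.609819
SE(z) = 1/√(n−3) = 1/√19 = 0.229416
80% ⇒ z* = 1.282; margin = 1.282·0.229416 = 0.294111
CI on z-scale: (-0.903930, -0.315708)
Back-transform: tanh(-0.903930) = -0.718206, tanh(-0.315708) = -0.305621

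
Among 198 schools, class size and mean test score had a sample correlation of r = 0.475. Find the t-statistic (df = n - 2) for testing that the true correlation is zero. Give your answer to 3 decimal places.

1 − r² = 1 − 0.225625 = 0.774375;  √(1−r²) = 0.879986
√(n−2) = √196 = 14.000000
t = r·√(n−2)/√(1−r²) = 0.475 · 14.000000 / 0.879986 = 7.557

7.557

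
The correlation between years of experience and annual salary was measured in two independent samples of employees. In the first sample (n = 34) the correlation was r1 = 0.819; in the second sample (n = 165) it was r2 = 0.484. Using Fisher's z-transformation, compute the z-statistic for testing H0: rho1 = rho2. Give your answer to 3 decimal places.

Fisher z-transforms: z1 = atanh(0.819) = 1.153773, z2 = atanh(0.484) = 0.528195; difference d = 0.625578
Var(d) = 1/31 + 1/162 = 0.0322581 + 0.0061728 = 0.0384309
z = d/√Var(d) = 0.625578 / √0.0384309 = 0.625578 / 0.196038 = 3.191

3.191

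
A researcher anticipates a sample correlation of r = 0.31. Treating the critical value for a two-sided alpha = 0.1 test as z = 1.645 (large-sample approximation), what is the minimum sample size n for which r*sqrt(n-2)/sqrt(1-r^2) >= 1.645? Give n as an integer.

r√(n−2)/√(1−r²) ≥ 1.645  ⇔  n−2 ≥ (1.645)²·(1−r²)/r²
(1−r²)/r² = (1−0.0961)/0.0961 = 9.4058
n ≥ 2 + 2.706025·9.4058 = 2 + 25.4523 = 27.4523
⌈27.4523⌉ = 28

28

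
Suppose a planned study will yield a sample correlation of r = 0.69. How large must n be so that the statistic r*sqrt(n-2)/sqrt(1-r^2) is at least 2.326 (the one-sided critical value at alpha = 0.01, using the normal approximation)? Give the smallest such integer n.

8

r√(n−2)/√(1−r²) ≥ 2.326  ⇔  n−2 ≥ (2.326)²·(1−r²)/r²
(1−r²)/r² = (1−0.4761)/0.4761 = 1.1004
n ≥ 2 + 5.410276·1.1004 = 2 + 5.9535 = 7.9535
⌈7.9535⌉ = 8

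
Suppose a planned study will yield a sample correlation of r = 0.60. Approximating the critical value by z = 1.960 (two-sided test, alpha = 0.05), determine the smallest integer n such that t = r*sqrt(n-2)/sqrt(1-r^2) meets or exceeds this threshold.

9

r√(n−2)/√(1−r²) ≥ 1.960  ⇔  n−2 ≥ (1.960)²·(1−r²)/r²
(1−r²)/r² = (1−0.3600)/0.3600 = 1.7778
n ≥ 2 + 3.8416·1.7778 = 2 + 6.8296 = 8.8296
⌈8.8296⌉ = 9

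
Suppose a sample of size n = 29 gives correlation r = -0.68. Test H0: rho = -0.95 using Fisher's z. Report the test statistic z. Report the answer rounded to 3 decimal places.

5.113

z_r = atanh(-0.68) = -0.829114,  z_0 = atanh(-0.95) = -1.831781
SE = 1/√(n−3) = 1/√26 = 0.196116
z = (z_r − z_0)/SE = (-0.829114 − (-1.831781)) / 0.196116 = 1.002667 / 0.196116 = 5.113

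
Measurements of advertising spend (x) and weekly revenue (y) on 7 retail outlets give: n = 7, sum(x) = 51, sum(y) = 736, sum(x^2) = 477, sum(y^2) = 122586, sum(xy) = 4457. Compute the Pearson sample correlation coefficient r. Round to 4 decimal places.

S_xy = nΣxy − ΣxΣy = 7·4457 − 51·736 = 31199 − 37536 = -6337
S_xx = nΣx² − (Σx)² = 7·477 − 51² = 3339 − 2601 = 738
S_yy = nΣy² − (Σy)² = 7·122586 − 736² = 858102 − 541696 = 316406
r = S_xy / √(S_xx·S_yy) = -6337 / √(738·316406) = -6337 / √233507628 = -6337 / 15280.9564 = -0.4147

-0.4147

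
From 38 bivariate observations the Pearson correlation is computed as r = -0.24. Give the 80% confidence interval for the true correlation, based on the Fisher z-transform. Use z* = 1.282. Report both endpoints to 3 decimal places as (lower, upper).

(-0.431, -0.028)

z_r = atanh(-0.24) = -0.244774;  SE = 1/√(n−3) = 1/√35 = 0.169031
z-limits: -0.244774 ± 1.282·0.169031 = -0.244774 ± 0.216698 = [-0.461472, -0.028076]
ρ-limits: (tanh -0.461472, tanh -0.028076) = (-0.431, -0.028)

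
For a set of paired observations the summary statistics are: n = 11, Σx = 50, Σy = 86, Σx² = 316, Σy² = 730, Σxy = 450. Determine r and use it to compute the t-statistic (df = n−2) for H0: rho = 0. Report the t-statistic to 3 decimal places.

Numerator: nΣxy − (Σx)(Σy) = 11·450 − (50)(86) = 650
Denominator: √[(nΣx²−(Σx)²)(nΣy²−(Σy)²)]
  nΣx²−(Σx)² = 11·316 − 2500 = 976;  nΣy²−(Σy)² = 11·730 − 7396 = 634
  √(976·634) = √618784 = 786.6282
r = 650 / 786.6282 = 0.8263
t = r·√(n−2)/√(1−r²) = 0.8263·√9 / √(1−0.682772) = 2.478900 / 0.563230 = 4.401

4.401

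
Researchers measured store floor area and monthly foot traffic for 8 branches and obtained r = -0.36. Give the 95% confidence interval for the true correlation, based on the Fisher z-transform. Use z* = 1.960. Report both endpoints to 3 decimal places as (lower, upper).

(-0.849, 0.462)

z_r = atanh(-0.36) = -0.376886;  SE = 1/√(n−3) = 1/√5 = 0.447214
z-limits: -0.376886 ± 1.960·0.447214 = -0.376886 ± 0.876539 = [-1.253425, 0.499653]
ρ-limits: (tanh -1.253425, tanh 0.499653) = (-0.849, 0.462)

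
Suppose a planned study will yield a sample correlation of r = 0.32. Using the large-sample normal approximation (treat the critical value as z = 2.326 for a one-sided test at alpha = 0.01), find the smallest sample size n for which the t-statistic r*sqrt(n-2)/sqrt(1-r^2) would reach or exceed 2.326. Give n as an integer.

50

Need r·√(n−2)/√(1−r²) ≥ 2.326
√(n−2) ≥ 2.326·√(1−0.1024) / 0.32 = 2.326·0.947418 / 0.32 = 6.8865
n−2 ≥ 47.4239  ⇒  n ≥ 49.4239
Smallest integer n = 50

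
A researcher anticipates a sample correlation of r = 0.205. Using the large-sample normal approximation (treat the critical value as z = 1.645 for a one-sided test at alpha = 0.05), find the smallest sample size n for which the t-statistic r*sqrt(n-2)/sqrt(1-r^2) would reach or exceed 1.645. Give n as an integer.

r√(n−2)/√(1−r²) ≥ 1.645  ⇔  n−2 ≥ (1.645)²·(1−r²)/r²
(1−r²)/r² = (1−0.042025)/0.042025 = 22.7954
n ≥ 2 + 2.706025·22.7954 = 2 + 61.6849 = 63.6849
⌈63.6849⌉ = 64

64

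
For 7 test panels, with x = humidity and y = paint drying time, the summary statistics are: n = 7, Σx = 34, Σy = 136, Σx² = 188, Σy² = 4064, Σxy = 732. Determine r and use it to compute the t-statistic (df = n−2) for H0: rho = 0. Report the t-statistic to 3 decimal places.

S_xy = nΣxy − ΣxΣy = 7·732 − 34·136 = 5124 − 4624 = 500
S_xx = nΣx² − (Σx)² = 7·188 − 34² = 1316 − 1156 = 160
S_yy = nΣy² − (Σy)² = 7·4064 − 136² = 28448 − 18496 = 9952
r = S_xy / √(S_xx·S_yy) = 500 / √(160·9952) = 500 / √1592320 = 500 / 1261.8716 = 0.3962
t = r·√(n−2)/√(1−r²) = 0.3962·√5 / √(1−0.156974) = 0.885930 / 0.918164 = 0.965

0.965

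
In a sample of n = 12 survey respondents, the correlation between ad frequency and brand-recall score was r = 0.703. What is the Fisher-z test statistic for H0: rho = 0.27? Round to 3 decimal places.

Fisher z: atanh(0.703) = 0.873207, atanh(0.27) = 0.276864
z = (z_r − z_0)·√(n−3) = (0.873207 − 0.276864)·√9 = 0.596343 · 3.000000 = 1.789

1.789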